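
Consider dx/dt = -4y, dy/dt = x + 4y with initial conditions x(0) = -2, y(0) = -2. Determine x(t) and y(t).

x(t) = 12te^(2t) - 2e^(2t), y(t) = -6te^(2t) - 2e^(2t)

Coefficient matrix A = [[0, -4], [1, 4]].
Characteristic polynomial det(A - λI) = λ^2 - 4λ + 4 = 0.
Single eigenvalue λ = 2 with algebraic multiplicity 2.
Eigenvector v = (2,-1); generalized eigenvector w with (A-λI)w=v is (-3,1).
General solution: e^(2t)[K_1·v + K_2·(t·v + w)].
Applying x(0)=-2, y(0)=-2 gives K_1=8, K_2=6.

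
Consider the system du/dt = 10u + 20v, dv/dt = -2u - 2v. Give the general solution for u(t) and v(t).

u(t) = 3K_1e^(4t)sin(2t) + K_1e^(4t)cos(2t) + K_2e^(4t)sin(2t) - 3K_2e^(4t)cos(2t), v(t) = -K_1e^(4t)sin(2t) + K_2e^(4t)cos(2t)

Coefficient matrix A = [[10, 20], [-2, -2]].
Characteristic polynomial det(A - λI) = λ^2 - 8λ + 20 = 0.
Eigenvalues λ = 4 ± 2i (complex conjugate pair).
For λ=4+2i: an eigenvector is (1,0) - i(3,-1) = (1 - 3i, 0 + i).
A real fundamental pair from Re and Im of e^((4+2i)t)v: X_1 = e^(4t)(cos(2t)·(1,0) + sin(2t)·(3,-1)), X_2 = e^(4t)(sin(2t)·(1,0) - cos(2t)·(3,-1)).
General solution: K_1X_1 + K_2X_2.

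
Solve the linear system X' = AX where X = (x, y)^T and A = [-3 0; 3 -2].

Coefficient matrix A = [[-3, 0], [3, -2]].
Characteristic polynomial det(A - λI) = λ^2 + 5λ + 6 = 0.
Eigenvalues λ = -3, -2.
For λ=-3: (A-λI) row 2 is [3, 1], so an eigenvector is (1, -3).
For λ=-2: (A-λI) row 1 is [-1, 0], so an eigenvector is (0, -1).
General solution: K_1e^(-3t)(1,-3) + K_2e^(-2t)(0,-1).

x(t) = K_1e^(-3t), y(t) = -3K_1e^(-3t) - K_2e^(-2t)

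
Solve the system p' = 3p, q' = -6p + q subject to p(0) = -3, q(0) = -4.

p(t) = -3e^(3t), q(t) = 9e^(3t) - 13e^(t)

Coefficient matrix A = [[3, 0], [-6, 1]].
Characteristic polynomial det(A - λI) = λ^2 - 4λ + 3 = 0.
Eigenvalues λ = 3, 1.
For λ=3: (A-λI) row 2 is [-6, -2], so an eigenvector is (1, -3).
For λ=1: (A-λI) row 1 is [2, 0], so an eigenvector is (0, -1).
General solution: c_1e^(3t)(1,-3) + c_2e^(t)(0,-1).
Applying p(0)=-3, q(0)=-4 gives c_1=-3, c_2=13.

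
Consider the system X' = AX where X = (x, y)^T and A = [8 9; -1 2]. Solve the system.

x(t) = -3K_1e^(5t) - 3K_2te^(5t) + 2K_2e^(5t), y(t) = K_1e^(5t) + K_2te^(5t) - K_2e^(5t)

Coefficient matrix A = [[8, 9], [-1, 2]].
Characteristic polynomial det(A - λI) = λ^2 - 10λ + 25 = 0.
Single eigenvalue λ = 5 with algebraic multiplicity 2.
Eigenvector v = (-3,1); generalized eigenvector w with (A-λI)w=v is (2,-1).
General solution: e^(5t)[K_1·v + K_2·(t·v + w)].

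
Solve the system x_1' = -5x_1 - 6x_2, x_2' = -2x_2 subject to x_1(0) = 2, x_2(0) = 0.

Coefficient matrix A = [[-5, -6], [0, -2]].
Characteristic polynomial det(A - λI) = λ^2 + 7λ + 10 = 0.
Eigenvalues λ = -2, -5.
For λ=-2: (A-λI) row 1 is [-3, -6], so an eigenvector is (-2, 1).
For λ=-5: (A-λI) row 1 is [0, -6], so an eigenvector is (1, 0).
General solution: K_1e^(-2t)(-2,1) + K_2e^(-5t)(1,0).
Applying x_1(0)=2, x_2(0)=0 gives K_1=0, K_2=2.

x_1(t) = 2e^(-5t), x_2(t) = 0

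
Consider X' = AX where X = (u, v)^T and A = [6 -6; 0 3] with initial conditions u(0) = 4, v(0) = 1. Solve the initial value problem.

Coefficient matrix A = [[6, -6], [0, 3]].
Characteristic polynomial det(A - λI) = λ^2 - 9λ + 18 = 0.
Eigenvalues λ = 3, 6.
For λ=3: (A-λI) row 1 is [3, -6], so an eigenvector is (2, 1).
For λ=6: (A-λI) row 1 is [0, -6], so an eigenvector is (-1, 0).
General solution: c_1e^(3t)(2,1) + c_2e^(6t)(-1,0).
Applying u(0)=4, v(0)=1 gives c_1=1, c_2=-2.

u(t) = 2e^(6t) + 2e^(3t), v(t) = e^(3t)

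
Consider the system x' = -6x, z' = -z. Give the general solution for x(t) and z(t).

Coefficient matrix A = [[-6, 0], [0, -1]].
Characteristic polynomial det(A - λI) = λ^2 + 7λ + 6 = 0.
Eigenvalues λ = -1, -6.
For λ=-1: (A-λI) row 1 is [-5, 0], so an eigenvector is (0, 1).
For λ=-6: (A-λI) row 2 is [0, 5], so an eigenvector is (-1, 0).
General solution: K_1e^(-t)(0,1) + K_2e^(-6t)(-1,0).

x(t) = -K_2e^(-6t), z(t) = K_1e^(-t)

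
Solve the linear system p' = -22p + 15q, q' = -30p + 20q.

p(t) = -c_1e^(-t)sin(3t) - 2c_1e^(-t)cos(3t) - 2c_2e^(-t)sin(3t) + c_2e^(-t)cos(3t), q(t) = -c_1e^(-t)sin(3t) - 3c_1e^(-t)cos(3t) - 3c_2e^(-t)sin(3t) + c_2e^(-t)cos(3t)

Coefficient matrix A = [[-22, 15], [-30, 20]].
Characteristic polynomial det(A - λI) = λ^2 + 2λ + 10 = 0.
Eigenvalues λ = -1 ± 3i (complex conjugate pair).
For λ=-1+3i: an eigenvector is (-2,-3) - i(-1,-1) = (-2 + i, -3 + i).
A real fundamental pair from Re and Im of e^((-1+3i)t)v: X_1 = e^(-t)(cos(3t)·(-2,-3) + sin(3t)·(-1,-1)), X_2 = e^(-t)(sin(3t)·(-2,-3) - cos(3t)·(-1,-1)).
General solution: c_1X_1 + c_2X_2.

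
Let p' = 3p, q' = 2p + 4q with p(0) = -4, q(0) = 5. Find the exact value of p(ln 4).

A = [[3,0],[2,4]]; eigenvalues λ = 3, 4.
Eigenvectors: (-1,2) for λ=3, (0,1) for λ=4.
From the initial condition, c_1 = 4, c_2 = -3.
p(ln 4) = (4)(4^3)(-1) + (-3)(4^4)(0) = -256.

-256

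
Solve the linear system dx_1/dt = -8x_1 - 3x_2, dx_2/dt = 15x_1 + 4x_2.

x_1(t) = c_1e^(-2t)sin(3t) - c_2e^(-2t)cos(3t), x_2(t) = -2c_1e^(-2t)sin(3t) - c_1e^(-2t)cos(3t) - c_2e^(-2t)sin(3t) + 2c_2e^(-2t)cos(3t)

Coefficient matrix A = [[-8, -3], [15, 4]].
Characteristic polynomial det(A - λI) = λ^2 + 4λ + 13 = 0.
Eigenvalues λ = -2 ± 3i (complex conjugate pair).
For λ=-2+3i: an eigenvector is (0,-1) - i(1,-2) = (0 - i, -1 + 2i).
A real fundamental pair from Re and Im of e^((-2+3i)t)v: X_1 = e^(-2t)(cos(3t)·(0,-1) + sin(3t)·(1,-2)), X_2 = e^(-2t)(sin(3t)·(0,-1) - cos(3t)·(1,-2)).
General solution: c_1X_1 + c_2X_2.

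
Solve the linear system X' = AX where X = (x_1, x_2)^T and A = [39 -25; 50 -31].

x_1(t) = -C_1e^(4t)sin(5t) + 2C_1e^(4t)cos(5t) + 2C_2e^(4t)sin(5t) + C_2e^(4t)cos(5t), x_2(t) = -C_1e^(4t)sin(5t) + 3C_1e^(4t)cos(5t) + 3C_2e^(4t)sin(5t) + C_2e^(4t)cos(5t)

Coefficient matrix A = [[39, -25], [50, -31]].
Characteristic polynomial det(A - λI) = λ^2 - 8λ + 41 = 0.
Eigenvalues λ = 4 ± 5i (complex conjugate pair).
For λ=4+5i: an eigenvector is (2,3) - i(-1,-1) = (2 + i, 3 + i).
A real fundamental pair from Re and Im of e^((4+5i)t)v: X_1 = e^(4t)(cos(5t)·(2,3) + sin(5t)·(-1,-1)), X_2 = e^(4t)(sin(5t)·(2,3) - cos(5t)·(-1,-1)).
General solution: C_1X_1 + C_2X_2.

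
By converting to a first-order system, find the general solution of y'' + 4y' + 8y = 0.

Let x_1 = y, x_2 = y'. Then x_1' = x_2 and x_2' = -8x_1 - 4x_2.
A = [[0,1],[-8,-4]]; det(A-λI) = λ^2 + 4λ + 8.
Eigenvalues λ = -2 ± 2i.

y(t) = C_1e^(-2t)cos(2t) + C_2e^(-2t)sin(2t)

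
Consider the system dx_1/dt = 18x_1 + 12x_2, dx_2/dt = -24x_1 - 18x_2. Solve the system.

Coefficient matrix A = [[18, 12], [-24, -18]].
Characteristic polynomial det(A - λI) = λ^2 - 36 = 0.
Eigenvalues λ = -6, 6.
For λ=-6: (A-λI) row 1 is [24, 12], so an eigenvector is (-1, 2).
For λ=6: (A-λI) row 1 is [12, 12], so an eigenvector is (-1, 1).
General solution: c_1e^(-6t)(-1,2) + c_2e^(6t)(-1,1).

x_1(t) = -c_1e^(-6t) - c_2e^(6t), x_2(t) = 2c_1e^(-6t) + c_2e^(6t)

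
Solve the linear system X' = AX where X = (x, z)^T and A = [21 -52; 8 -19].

Coefficient matrix A = [[21, -52], [8, -19]].
Characteristic polynomial det(A - λI) = λ^2 - 2λ + 17 = 0.
Eigenvalues λ = 1 ± 4i (complex conjugate pair).
For λ=1+4i: an eigenvector is (-2,-1) - i(3,1) = (-2 - 3i, -1 - i).
A real fundamental pair from Re and Im of e^((1+4i)t)v: X_1 = e^(t)(cos(4t)·(-2,-1) + sin(4t)·(3,1)), X_2 = e^(t)(sin(4t)·(-2,-1) - cos(4t)·(3,1)).
General solution: c_1X_1 + c_2X_2.

x(t) = 3c_1e^(t)sin(4t) - 2c_1e^(t)cos(4t) - 2c_2e^(t)sin(4t) - 3c_2e^(t)cos(4t), z(t) = c_1e^(t)sin(4t) - c_1e^(t)cos(4t) - c_2e^(t)sin(4t) - c_2e^(t)cos(4t)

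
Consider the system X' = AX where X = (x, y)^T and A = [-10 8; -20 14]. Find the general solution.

x(t) = K_1e^(2t)sin(4t) - K_1e^(2t)cos(4t) - K_2e^(2t)sin(4t) - K_2e^(2t)cos(4t), y(t) = 2K_1e^(2t)sin(4t) - K_1e^(2t)cos(4t) - K_2e^(2t)sin(4t) - 2K_2e^(2t)cos(4t)

Coefficient matrix A = [[-10, 8], [-20, 14]].
Characteristic polynomial det(A - λI) = λ^2 - 4λ + 20 = 0.
Eigenvalues λ = 2 ± 4i (complex conjugate pair).
For λ=2+4i: an eigenvector is (-1,-1) - i(1,2) = (-1 - i, -1 - 2i).
A real fundamental pair from Re and Im of e^((2+4i)t)v: X_1 = e^(2t)(cos(4t)·(-1,-1) + sin(4t)·(1,2)), X_2 = e^(2t)(sin(4t)·(-1,-1) - cos(4t)·(1,2)).
General solution: K_1X_1 + K_2X_2.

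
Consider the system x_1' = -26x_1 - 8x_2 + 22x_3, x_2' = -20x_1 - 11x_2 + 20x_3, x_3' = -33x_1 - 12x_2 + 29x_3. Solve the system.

x_1(t) = 2C_1e^(-t) + 4C_2e^(-3t) + C_3e^(-4t), x_2(t) = 2C_1e^(-t) + 5C_2e^(-3t), x_3(t) = 3C_1e^(-t) + 6C_2e^(-3t) + C_3e^(-4t)

Coefficient matrix A = [[-26, -8, 22], [-20, -11, 20], [-33, -12, 29]].
det(A - λI) = 0 gives eigenvalues λ = -1, -3, -4.
For λ=-1: eigenvector (2,2,3).
For λ=-3: eigenvector (4,5,6).
For λ=-4: eigenvector (1,0,1).
General solution: C_1e^(-t)(2,2,3) + C_2e^(-3t)(4,5,6) + C_3e^(-4t)(1,0,1).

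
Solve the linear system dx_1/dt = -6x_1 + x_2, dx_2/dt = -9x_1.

x_1(t) = -c_1e^(-3t) - c_2te^(-3t) + c_2e^(-3t), x_2(t) = -3c_1e^(-3t) - 3c_2te^(-3t) + 2c_2e^(-3t)

Coefficient matrix A = [[-6, 1], [-9, 0]].
Characteristic polynomial det(A - λI) = λ^2 + 6λ + 9 = 0.
Single eigenvalue λ = -3 with algebraic multiplicity 2.
Eigenvector v = (-1,-3); generalized eigenvector w with (A-λI)w=v is (1,2).
General solution: e^(-3t)[c_1·v + c_2·(t·v + w)].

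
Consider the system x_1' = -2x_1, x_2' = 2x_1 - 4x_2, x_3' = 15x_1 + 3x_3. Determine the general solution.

x_1(t) = -C_1e^(-2t), x_2(t) = -C_1e^(-2t) + C_2e^(-4t), x_3(t) = 3C_1e^(-2t) - C_3e^(3t)

Coefficient matrix A = [[-2, 0, 0], [2, -4, 0], [15, 0, 3]].
det(A - λI) = 0 gives eigenvalues λ = -2, -4, 3.
For λ=-2: eigenvector (-1,-1,3).
For λ=-4: eigenvector (0,1,0).
For λ=3: eigenvector (0,0,-1).
General solution: C_1e^(-2t)(-1,-1,3) + C_2e^(-4t)(0,1,0) + C_3e^(3t)(0,0,-1).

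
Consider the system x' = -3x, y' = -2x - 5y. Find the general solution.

Coefficient matrix A = [[-3, 0], [-2, -5]].
Characteristic polynomial det(A - λI) = λ^2 + 8λ + 15 = 0.
Eigenvalues λ = -3, -5.
For λ=-3: (A-λI) row 2 is [-2, -2], so an eigenvector is (-1, 1).
For λ=-5: (A-λI) row 1 is [2, 0], so an eigenvector is (0, 1).
General solution: c_1e^(-3t)(-1,1) + c_2e^(-5t)(0,1).

x(t) = -c_1e^(-3t), y(t) = c_1e^(-3t) + c_2e^(-5t)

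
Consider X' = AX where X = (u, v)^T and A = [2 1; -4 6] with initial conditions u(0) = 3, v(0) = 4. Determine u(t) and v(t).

Coefficient matrix A = [[2, 1], [-4, 6]].
Characteristic polynomial det(A - λI) = λ^2 - 8λ + 16 = 0.
Single eigenvalue λ = 4 with algebraic multiplicity 2.
Eigenvector v = (1,2); generalized eigenvector w with (A-λI)w=v is (1,3).
General solution: e^(4t)[c_1·v + c_2·(t·v + w)].
Applying u(0)=3, v(0)=4 gives c_1=5, c_2=-2.

u(t) = -2te^(4t) + 3e^(4t), v(t) = -4te^(4t) + 4e^(4t)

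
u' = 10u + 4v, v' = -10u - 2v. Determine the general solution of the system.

Coefficient matrix A = [[10, 4], [-10, -2]].
Characteristic polynomial det(A - λI) = λ^2 - 8λ + 20 = 0.
Eigenvalues λ = 4 ± 2i (complex conjugate pair).
For λ=4+2i: an eigenvector is (1,-2) - i(-1,1) = (1 + i, -2 - i).
A real fundamental pair from Re and Im of e^((4+2i)t)v: X_1 = e^(4t)(cos(2t)·(1,-2) + sin(2t)·(-1,1)), X_2 = e^(4t)(sin(2t)·(1,-2) - cos(2t)·(-1,1)).
General solution: c_1X_1 + c_2X_2.

u(t) = -c_1e^(4t)sin(2t) + c_1e^(4t)cos(2t) + c_2e^(4t)sin(2t) + c_2e^(4t)cos(2t), v(t) = c_1e^(4t)sin(2t) - 2c_1e^(4t)cos(2t) - 2c_2e^(4t)sin(2t) - c_2e^(4t)cos(2t)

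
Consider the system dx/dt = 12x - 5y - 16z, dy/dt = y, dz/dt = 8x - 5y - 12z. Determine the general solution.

x(t) = 2C_1e^(4t) - C_2e^(t) + C_3e^(-4t), y(t) = C_2e^(t), z(t) = C_1e^(4t) - C_2e^(t) + C_3e^(-4t)

Coefficient matrix A = [[12, -5, -16], [0, 1, 0], [8, -5, -12]].
det(A - λI) = 0 gives eigenvalues λ = 4, 1, -4.
For λ=4: eigenvector (2,0,1).
For λ=1: eigenvector (-1,1,-1).
For λ=-4: eigenvector (1,0,1).
General solution: C_1e^(4t)(2,0,1) + C_2e^(t)(-1,1,-1) + C_3e^(-4t)(1,0,1).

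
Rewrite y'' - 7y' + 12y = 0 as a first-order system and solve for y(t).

Let x_1 = y, x_2 = y'. Then x_1' = x_2 and x_2' = -12x_1 + 7x_2.
A = [[0,1],[-12,7]]; det(A-λI) = λ^2 - 7λ + 12.
Eigenvalues λ = 4, 3 with eigenvectors (1,4), (1,3).

y(t) = K_1e^(4t) + K_2e^(3t)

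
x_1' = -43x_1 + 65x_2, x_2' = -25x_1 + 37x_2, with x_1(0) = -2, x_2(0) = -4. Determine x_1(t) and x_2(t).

Coefficient matrix A = [[-43, 65], [-25, 37]].
Characteristic polynomial det(A - λI) = λ^2 + 6λ + 34 = 0.
Eigenvalues λ = -3 ± 5i (complex conjugate pair).
For λ=-3+5i: an eigenvector is (3,2) - i(2,1) = (3 - 2i, 2 - i).
A real fundamental pair from Re and Im of e^((-3+5i)t)v: X_1 = e^(-3t)(cos(5t)·(3,2) + sin(5t)·(2,1)), X_2 = e^(-3t)(sin(5t)·(3,2) - cos(5t)·(2,1)).
General solution: c_1X_1 + c_2X_2.
Applying x_1(0)=-2, x_2(0)=-4 gives c_1=-6, c_2=-8.

x_1(t) = -36e^(-3t)sin(5t) - 2e^(-3t)cos(5t), x_2(t) = -22e^(-3t)sin(5t) - 4e^(-3t)cos(5t)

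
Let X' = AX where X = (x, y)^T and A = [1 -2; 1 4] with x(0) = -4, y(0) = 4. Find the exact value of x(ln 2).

A = [[1,-2],[1,4]]; eigenvalues λ = 2, 3.
Eigenvectors: (-2,1) for λ=2, (-1,1) for λ=3.
From the initial condition, c_1 = 0, c_2 = 4.
x(ln 2) = (0)(2^2)(-2) + (4)(2^3)(-1) = -32.

-32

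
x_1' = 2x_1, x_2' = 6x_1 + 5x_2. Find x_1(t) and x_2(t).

Coefficient matrix A = [[2, 0], [6, 5]].
Characteristic polynomial det(A - λI) = λ^2 - 7λ + 10 = 0.
Eigenvalues λ = 5, 2.
For λ=5: (A-λI) row 1 is [-3, 0], so an eigenvector is (0, 1).
For λ=2: (A-λI) row 2 is [6, 3], so an eigenvector is (1, -2).
General solution: c_1e^(5t)(0,1) + c_2e^(2t)(1,-2).

x_1(t) = c_2e^(2t), x_2(t) = c_1e^(5t) - 2c_2e^(2t)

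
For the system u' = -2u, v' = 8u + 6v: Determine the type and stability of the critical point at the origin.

A = [[-2,0],[8,6]]; det(A-λI) = λ^2 - 4λ - 12.
λ = -2, 6: opposite signs.

saddle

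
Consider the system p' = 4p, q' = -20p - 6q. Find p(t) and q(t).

Coefficient matrix A = [[4, 0], [-20, -6]].
Characteristic polynomial det(A - λI) = λ^2 + 2λ - 24 = 0.
Eigenvalues λ = 4, -6.
For λ=4: (A-λI) row 2 is [-20, -10], so an eigenvector is (1, -2).
For λ=-6: (A-λI) row 1 is [10, 0], so an eigenvector is (0, 1).
General solution: c_1e^(4t)(1,-2) + c_2e^(-6t)(0,1).

p(t) = c_1e^(4t), q(t) = -2c_1e^(4t) + c_2e^(-6t)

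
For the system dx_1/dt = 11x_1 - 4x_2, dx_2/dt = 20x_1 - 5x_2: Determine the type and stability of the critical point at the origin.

unstable spiral

A = [[11,-4],[20,-5]]; det(A-λI) = λ^2 - 6λ + 25.
λ = 3 ± 4i: positive real part.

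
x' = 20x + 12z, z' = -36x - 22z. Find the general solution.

x(t) = C_1e^(-4t) - 2C_2e^(2t), z(t) = -2C_1e^(-4t) + 3C_2e^(2t)

Coefficient matrix A = [[20, 12], [-36, -22]].
Characteristic polynomial det(A - λI) = λ^2 + 2λ - 8 = 0.
Eigenvalues λ = -4, 2.
For λ=-4: (A-λI) row 1 is [24, 12], so an eigenvector is (1, -2).
For λ=2: (A-λI) row 1 is [18, 12], so an eigenvector is (-2, 3).
General solution: C_1e^(-4t)(1,-2) + C_2e^(2t)(-2,3).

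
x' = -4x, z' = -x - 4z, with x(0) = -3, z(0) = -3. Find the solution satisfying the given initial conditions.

Coefficient matrix A = [[-4, 0], [-1, -4]].
Characteristic polynomial det(A - λI) = λ^2 + 8λ + 16 = 0.
Single eigenvalue λ = -4 with algebraic multiplicity 2.
Eigenvector v = (0,1); generalized eigenvector w with (A-λI)w=v is (-1,0).
General solution: e^(-4t)[C_1·v + C_2·(t·v + w)].
Applying x(0)=-3, z(0)=-3 gives C_1=-3, C_2=3.

x(t) = -3e^(-4t), z(t) = 3te^(-4t) - 3e^(-4t)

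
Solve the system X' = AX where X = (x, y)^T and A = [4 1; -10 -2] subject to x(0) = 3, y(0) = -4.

Coefficient matrix A = [[4, 1], [-10, -2]].
Characteristic polynomial det(A - λI) = λ^2 - 2λ + 2 = 0.
Eigenvalues λ = 1 ± i (complex conjugate pair).
For λ=1+i: an eigenvector is (0,1) - i(1,-3) = (0 - i, 1 + 3i).
A real fundamental pair from Re and Im of e^((1+i)t)v: X_1 = e^(t)(cos(t)·(0,1) + sin(t)·(1,-3)), X_2 = e^(t)(sin(t)·(0,1) - cos(t)·(1,-3)).
General solution: K_1X_1 + K_2X_2.
Applying x(0)=3, y(0)=-4 gives K_1=5, K_2=-3.

x(t) = 5e^(t)sin(t) + 3e^(t)cos(t), y(t) = -18e^(t)sin(t) - 4e^(t)cos(t)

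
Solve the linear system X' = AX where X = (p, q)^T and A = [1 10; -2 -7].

Coefficient matrix A = [[1, 10], [-2, -7]].
Characteristic polynomial det(A - λI) = λ^2 + 6λ + 13 = 0.
Eigenvalues λ = -3 ± 2i (complex conjugate pair).
For λ=-3+2i: an eigenvector is (-2,1) - i(1,0) = (-2 - i, 1).
A real fundamental pair from Re and Im of e^((-3+2i)t)v: X_1 = e^(-3t)(cos(2t)·(-2,1) + sin(2t)·(1,0)), X_2 = e^(-3t)(sin(2t)·(-2,1) - cos(2t)·(1,0)).
General solution: K_1X_1 + K_2X_2.

p(t) = K_1e^(-3t)sin(2t) - 2K_1e^(-3t)cos(2t) - 2K_2e^(-3t)sin(2t) - K_2e^(-3t)cos(2t), q(t) = K_1e^(-3t)cos(2t) + K_2e^(-3t)sin(2t)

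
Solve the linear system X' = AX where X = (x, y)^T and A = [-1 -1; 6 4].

x(t) = -C_1e^(t) + C_2e^(2t), y(t) = 2C_1e^(t) - 3C_2e^(2t)

Coefficient matrix A = [[-1, -1], [6, 4]].
Characteristic polynomial det(A - λI) = λ^2 - 3λ + 2 = 0.
Eigenvalues λ = 1, 2.
For λ=1: (A-λI) row 1 is [-2, -1], so an eigenvector is (-1, 2).
For λ=2: (A-λI) row 1 is [-3, -1], so an eigenvector is (1, -3).
General solution: C_1e^(t)(-1,2) + C_2e^(2t)(1,-3).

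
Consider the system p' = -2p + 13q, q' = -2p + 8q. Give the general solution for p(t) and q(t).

p(t) = 3K_1e^(3t)sin(t) + 2K_1e^(3t)cos(t) + 2K_2e^(3t)sin(t) - 3K_2e^(3t)cos(t), q(t) = K_1e^(3t)sin(t) + K_1e^(3t)cos(t) + K_2e^(3t)sin(t) - K_2e^(3t)cos(t)

Coefficient matrix A = [[-2, 13], [-2, 8]].
Characteristic polynomial det(A - λI) = λ^2 - 6λ + 10 = 0.
Eigenvalues λ = 3 ± i (complex conjugate pair).
For λ=3+i: an eigenvector is (2,1) - i(3,1) = (2 - 3i, 1 - i).
A real fundamental pair from Re and Im of e^((3+i)t)v: X_1 = e^(3t)(cos(t)·(2,1) + sin(t)·(3,1)), X_2 = e^(3t)(sin(t)·(2,1) - cos(t)·(3,1)).
General solution: K_1X_1 + K_2X_2.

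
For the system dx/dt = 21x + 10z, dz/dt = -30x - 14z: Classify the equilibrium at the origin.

A = [[21,10],[-30,-14]]; det(A-λI) = λ^2 - 7λ + 6.
λ = 6, 1: both positive.

unstable node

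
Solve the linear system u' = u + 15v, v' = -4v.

Coefficient matrix A = [[1, 15], [0, -4]].
Characteristic polynomial det(A - λI) = λ^2 + 3λ - 4 = 0.
Eigenvalues λ = -4, 1.
For λ=-4: (A-λI) row 1 is [5, 15], so an eigenvector is (-3, 1).
For λ=1: (A-λI) row 1 is [0, 15], so an eigenvector is (1, 0).
General solution: K_1e^(-4t)(-3,1) + K_2e^(t)(1,0).

u(t) = -3K_1e^(-4t) + K_2e^(t), v(t) = K_1e^(-4t)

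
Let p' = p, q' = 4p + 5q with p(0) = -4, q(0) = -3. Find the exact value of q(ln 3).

A = [[1,0],[4,5]]; eigenvalues λ = 1, 5.
Eigenvectors: (1,-1) for λ=1, (0,1) for λ=5.
From the initial condition, c_1 = -4, c_2 = -7.
q(ln 3) = (-4)(3^1)(-1) + (-7)(3^5)(1) = -1689.

-1689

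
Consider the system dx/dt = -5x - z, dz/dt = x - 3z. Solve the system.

Coefficient matrix A = [[-5, -1], [1, -3]].
Characteristic polynomial det(A - λI) = λ^2 + 8λ + 16 = 0.
Single eigenvalue λ = -4 with algebraic multiplicity 2.
Eigenvector v = (1,-1); generalized eigenvector w with (A-λI)w=v is (1,-2).
General solution: e^(-4t)[c_1·v + c_2·(t·v + w)].

x(t) = c_1e^(-4t) + c_2te^(-4t) + c_2e^(-4t), z(t) = -c_1e^(-4t) - c_2te^(-4t) - 2c_2e^(-4t)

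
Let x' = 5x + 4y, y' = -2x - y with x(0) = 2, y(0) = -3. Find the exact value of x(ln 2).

-8

A = [[5,4],[-2,-1]]; eigenvalues λ = 3, 1.
Eigenvectors: (2,-1) for λ=3, (1,-1) for λ=1.
From the initial condition, c_1 = -1, c_2 = 4.
x(ln 2) = (-1)(2^3)(2) + (4)(2^1)(1) = -8.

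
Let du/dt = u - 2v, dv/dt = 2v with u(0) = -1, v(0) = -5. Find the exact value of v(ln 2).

A = [[1,-2],[0,2]]; eigenvalues λ = 1, 2.
Eigenvectors: (1,0) for λ=1, (2,-1) for λ=2.
From the initial condition, c_1 = -11, c_2 = 5.
v(ln 2) = (-11)(2^1)(0) + (5)(2^2)(-1) = -20.

-20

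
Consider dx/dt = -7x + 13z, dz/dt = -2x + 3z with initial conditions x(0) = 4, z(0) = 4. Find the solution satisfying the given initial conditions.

x(t) = 32e^(-2t)sin(t) + 4e^(-2t)cos(t), z(t) = 12e^(-2t)sin(t) + 4e^(-2t)cos(t)

Coefficient matrix A = [[-7, 13], [-2, 3]].
Characteristic polynomial det(A - λI) = λ^2 + 4λ + 5 = 0.
Eigenvalues λ = -2 ± i (complex conjugate pair).
For λ=-2+i: an eigenvector is (-2,-1) - i(-3,-1) = (-2 + 3i, -1 + i).
A real fundamental pair from Re and Im of e^((-2+i)t)v: X_1 = e^(-2t)(cos(t)·(-2,-1) + sin(t)·(-3,-1)), X_2 = e^(-2t)(sin(t)·(-2,-1) - cos(t)·(-3,-1)).
General solution: C_1X_1 + C_2X_2.
Applying x(0)=4, z(0)=4 gives C_1=-8, C_2=-4.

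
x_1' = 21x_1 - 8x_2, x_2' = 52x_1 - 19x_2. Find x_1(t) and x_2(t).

x_1(t) = c_1e^(t)sin(4t) - c_1e^(t)cos(4t) - c_2e^(t)sin(4t) - c_2e^(t)cos(4t), x_2(t) = 2c_1e^(t)sin(4t) - 3c_1e^(t)cos(4t) - 3c_2e^(t)sin(4t) - 2c_2e^(t)cos(4t)

Coefficient matrix A = [[21, -8], [52, -19]].
Characteristic polynomial det(A - λI) = λ^2 - 2λ + 17 = 0.
Eigenvalues λ = 1 ± 4i (complex conjugate pair).
For λ=1+4i: an eigenvector is (-1,-3) - i(1,2) = (-1 - i, -3 - 2i).
A real fundamental pair from Re and Im of e^((1+4i)t)v: X_1 = e^(t)(cos(4t)·(-1,-3) + sin(4t)·(1,2)), X_2 = e^(t)(sin(4t)·(-1,-3) - cos(4t)·(1,2)).
General solution: c_1X_1 + c_2X_2.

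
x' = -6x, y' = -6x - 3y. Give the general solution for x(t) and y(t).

Coefficient matrix A = [[-6, 0], [-6, -3]].
Characteristic polynomial det(A - λI) = λ^2 + 9λ + 18 = 0.
Eigenvalues λ = -6, -3.
For λ=-6: (A-λI) row 2 is [-6, 3], so an eigenvector is (-1, -2).
For λ=-3: (A-λI) row 1 is [-3, 0], so an eigenvector is (0, 1).
General solution: K_1e^(-6t)(-1,-2) + K_2e^(-3t)(0,1).

x(t) = -K_1e^(-6t), y(t) = -2K_1e^(-6t) + K_2e^(-3t)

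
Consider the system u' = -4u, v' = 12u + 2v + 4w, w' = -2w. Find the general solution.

u(t) = K_1e^(-4t), v(t) = -2K_1e^(-4t) + K_2e^(2t) - K_3e^(-2t), w(t) = K_3e^(-2t)

Coefficient matrix A = [[-4, 0, 0], [12, 2, 4], [0, 0, -2]].
det(A - λI) = 0 gives eigenvalues λ = -4, 2, -2.
For λ=-4: eigenvector (1,-2,0).
For λ=2: eigenvector (0,1,0).
For λ=-2: eigenvector (0,-1,1).
General solution: K_1e^(-4t)(1,-2,0) + K_2e^(2t)(0,1,0) + K_3e^(-2t)(0,-1,1).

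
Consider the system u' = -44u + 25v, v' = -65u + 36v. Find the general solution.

u(t) = c_1e^(-4t)sin(5t) - 2c_1e^(-4t)cos(5t) - 2c_2e^(-4t)sin(5t) - c_2e^(-4t)cos(5t), v(t) = 2c_1e^(-4t)sin(5t) - 3c_1e^(-4t)cos(5t) - 3c_2e^(-4t)sin(5t) - 2c_2e^(-4t)cos(5t)

Coefficient matrix A = [[-44, 25], [-65, 36]].
Characteristic polynomial det(A - λI) = λ^2 + 8λ + 41 = 0.
Eigenvalues λ = -4 ± 5i (complex conjugate pair).
For λ=-4+5i: an eigenvector is (-2,-3) - i(1,2) = (-2 - i, -3 - 2i).
A real fundamental pair from Re and Im of e^((-4+5i)t)v: X_1 = e^(-4t)(cos(5t)·(-2,-3) + sin(5t)·(1,2)), X_2 = e^(-4t)(sin(5t)·(-2,-3) - cos(5t)·(1,2)).
General solution: c_1X_1 + c_2X_2.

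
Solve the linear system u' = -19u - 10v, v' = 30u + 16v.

u(t) = -2c_1e^(-4t) - c_2e^(t), v(t) = 3c_1e^(-4t) + 2c_2e^(t)

Coefficient matrix A = [[-19, -10], [30, 16]].
Characteristic polynomial det(A - λI) = λ^2 + 3λ - 4 = 0.
Eigenvalues λ = -4, 1.
For λ=-4: (A-λI) row 1 is [-15, -10], so an eigenvector is (-2, 3).
For λ=1: (A-λI) row 1 is [-20, -10], so an eigenvector is (-1, 2).
General solution: c_1e^(-4t)(-2,3) + c_2e^(t)(-1,2).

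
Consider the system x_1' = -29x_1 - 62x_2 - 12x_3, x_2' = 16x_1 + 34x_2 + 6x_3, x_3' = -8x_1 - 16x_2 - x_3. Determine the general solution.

Coefficient matrix A = [[-29, -62, -12], [16, 34, 6], [-8, -16, -1]].
det(A - λI) = 0 gives eigenvalues λ = -1, 2, 3.
For λ=-1: eigenvector (4,-2,1).
For λ=2: eigenvector (-2,1,0).
For λ=3: eigenvector (-7,4,-2).
General solution: c_1e^(-t)(4,-2,1) + c_2e^(2t)(-2,1,0) + c_3e^(3t)(-7,4,-2).

x_1(t) = 4c_1e^(-t) - 2c_2e^(2t) - 7c_3e^(3t), x_2(t) = -2c_1e^(-t) + c_2e^(2t) + 4c_3e^(3t), x_3(t) = c_1e^(-t) - 2c_3e^(3t)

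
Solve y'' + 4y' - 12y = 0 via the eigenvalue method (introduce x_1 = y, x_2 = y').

y(t) = K_1e^(-6t) + K_2e^(2t)

Let x_1 = y, x_2 = y'. Then x_1' = x_2 and x_2' = 12x_1 - 4x_2.
A = [[0,1],[12,-4]]; det(A-λI) = λ^2 + 4λ - 12.
Eigenvalues λ = -6, 2 with eigenvectors (1,-6), (1,2).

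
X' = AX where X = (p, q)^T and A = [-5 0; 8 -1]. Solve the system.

Coefficient matrix A = [[-5, 0], [8, -1]].
Characteristic polynomial det(A - λI) = λ^2 + 6λ + 5 = 0.
Eigenvalues λ = -1, -5.
For λ=-1: (A-λI) row 1 is [-4, 0], so an eigenvector is (0, 1).
For λ=-5: (A-λI) row 2 is [8, 4], so an eigenvector is (1, -2).
General solution: C_1e^(-t)(0,1) + C_2e^(-5t)(1,-2).

p(t) = C_2e^(-5t), q(t) = C_1e^(-t) - 2C_2e^(-5t)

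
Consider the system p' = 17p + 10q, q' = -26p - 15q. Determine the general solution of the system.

Coefficient matrix A = [[17, 10], [-26, -15]].
Characteristic polynomial det(A - λI) = λ^2 - 2λ + 5 = 0.
Eigenvalues λ = 1 ± 2i (complex conjugate pair).
For λ=1+2i: an eigenvector is (1,-2) - i(-2,3) = (1 + 2i, -2 - 3i).
A real fundamental pair from Re and Im of e^((1+2i)t)v: X_1 = e^(t)(cos(2t)·(1,-2) + sin(2t)·(-2,3)), X_2 = e^(t)(sin(2t)·(1,-2) - cos(2t)·(-2,3)).
General solution: C_1X_1 + C_2X_2.

p(t) = -2C_1e^(t)sin(2t) + C_1e^(t)cos(2t) + C_2e^(t)sin(2t) + 2C_2e^(t)cos(2t), q(t) = 3C_1e^(t)sin(2t) - 2C_1e^(t)cos(2t) - 2C_2e^(t)sin(2t) - 3C_2e^(t)cos(2t)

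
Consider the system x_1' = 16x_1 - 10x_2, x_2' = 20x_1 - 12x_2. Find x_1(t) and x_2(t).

x_1(t) = c_1e^(2t)sin(2t) - 2c_1e^(2t)cos(2t) - 2c_2e^(2t)sin(2t) - c_2e^(2t)cos(2t), x_2(t) = c_1e^(2t)sin(2t) - 3c_1e^(2t)cos(2t) - 3c_2e^(2t)sin(2t) - c_2e^(2t)cos(2t)

Coefficient matrix A = [[16, -10], [20, -12]].
Characteristic polynomial det(A - λI) = λ^2 - 4λ + 8 = 0.
Eigenvalues λ = 2 ± 2i (complex conjugate pair).
For λ=2+2i: an eigenvector is (-2,-3) - i(1,1) = (-2 - i, -3 - i).
A real fundamental pair from Re and Im of e^((2+2i)t)v: X_1 = e^(2t)(cos(2t)·(-2,-3) + sin(2t)·(1,1)), X_2 = e^(2t)(sin(2t)·(-2,-3) - cos(2t)·(1,1)).
General solution: c_1X_1 + c_2X_2.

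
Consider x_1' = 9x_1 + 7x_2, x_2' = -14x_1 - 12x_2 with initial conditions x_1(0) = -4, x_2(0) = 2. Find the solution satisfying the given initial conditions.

x_1(t) = -6e^(2t) + 2e^(-5t), x_2(t) = 6e^(2t) - 4e^(-5t)

Coefficient matrix A = [[9, 7], [-14, -12]].
Characteristic polynomial det(A - λI) = λ^2 + 3λ - 10 = 0.
Eigenvalues λ = 2, -5.
For λ=2: (A-λI) row 1 is [7, 7], so an eigenvector is (-1, 1).
For λ=-5: (A-λI) row 1 is [14, 7], so an eigenvector is (-1, 2).
General solution: c_1e^(2t)(-1,1) + c_2e^(-5t)(-1,2).
Applying x_1(0)=-4, x_2(0)=2 gives c_1=6, c_2=-2.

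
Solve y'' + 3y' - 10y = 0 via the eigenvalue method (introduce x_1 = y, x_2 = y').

y(t) = c_1e^(2t) + c_2e^(-5t)

Let x_1 = y, x_2 = y'. Then x_1' = x_2 and x_2' = 10x_1 - 3x_2.
A = [[0,1],[10,-3]]; det(A-λI) = λ^2 + 3λ - 10.
Eigenvalues λ = 2, -5 with eigenvectors (1,2), (1,-5).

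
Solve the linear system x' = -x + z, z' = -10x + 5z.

Coefficient matrix A = [[-1, 1], [-10, 5]].
Characteristic polynomial det(A - λI) = λ^2 - 4λ + 5 = 0.
Eigenvalues λ = 2 ± i (complex conjugate pair).
For λ=2+i: an eigenvector is (1,3) - i(0,-1) = (1, 3 + i).
A real fundamental pair from Re and Im of e^((2+i)t)v: X_1 = e^(2t)(cos(t)·(1,3) + sin(t)·(0,-1)), X_2 = e^(2t)(sin(t)·(1,3) - cos(t)·(0,-1)).
General solution: C_1X_1 + C_2X_2.

x(t) = C_1e^(2t)cos(t) + C_2e^(2t)sin(t), z(t) = -C_1e^(2t)sin(t) + 3C_1e^(2t)cos(t) + 3C_2e^(2t)sin(t) + C_2e^(2t)cos(t)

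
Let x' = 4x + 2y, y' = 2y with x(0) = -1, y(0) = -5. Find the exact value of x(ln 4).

A = [[4,2],[0,2]]; eigenvalues λ = 2, 4.
Eigenvectors: (-1,1) for λ=2, (-1,0) for λ=4.
From the initial condition, c_1 = -5, c_2 = 6.
x(ln 4) = (-5)(4^2)(-1) + (6)(4^4)(-1) = -1456.

-1456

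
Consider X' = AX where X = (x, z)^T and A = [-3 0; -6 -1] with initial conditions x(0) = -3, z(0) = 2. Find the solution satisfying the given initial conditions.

x(t) = -3e^(-3t), z(t) = 11e^(-t) - 9e^(-3t)

Coefficient matrix A = [[-3, 0], [-6, -1]].
Characteristic polynomial det(A - λI) = λ^2 + 4λ + 3 = 0.
Eigenvalues λ = -1, -3.
For λ=-1: (A-λI) row 1 is [-2, 0], so an eigenvector is (0, 1).
For λ=-3: (A-λI) row 2 is [-6, 2], so an eigenvector is (-1, -3).
General solution: c_1e^(-t)(0,1) + c_2e^(-3t)(-1,-3).
Applying x(0)=-3, z(0)=2 gives c_1=11, c_2=3.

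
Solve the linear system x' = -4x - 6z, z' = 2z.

x(t) = -C_1e^(2t) + C_2e^(-4t), z(t) = C_1e^(2t)

Coefficient matrix A = [[-4, -6], [0, 2]].
Characteristic polynomial det(A - λI) = λ^2 + 2λ - 8 = 0.
Eigenvalues λ = 2, -4.
For λ=2: (A-λI) row 1 is [-6, -6], so an eigenvector is (-1, 1).
For λ=-4: (A-λI) row 1 is [0, -6], so an eigenvector is (1, 0).
General solution: C_1e^(2t)(-1,1) + C_2e^(-4t)(1,0).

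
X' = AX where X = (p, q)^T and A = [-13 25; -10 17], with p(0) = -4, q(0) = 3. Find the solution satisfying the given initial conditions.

p(t) = 27e^(2t)sin(5t) - 4e^(2t)cos(5t), q(t) = 17e^(2t)sin(5t) + 3e^(2t)cos(5t)

Coefficient matrix A = [[-13, 25], [-10, 17]].
Characteristic polynomial det(A - λI) = λ^2 - 4λ + 29 = 0.
Eigenvalues λ = 2 ± 5i (complex conjugate pair).
For λ=2+5i: an eigenvector is (2,1) - i(-1,-1) = (2 + i, 1 + i).
A real fundamental pair from Re and Im of e^((2+5i)t)v: X_1 = e^(2t)(cos(5t)·(2,1) + sin(5t)·(-1,-1)), X_2 = e^(2t)(sin(5t)·(2,1) - cos(5t)·(-1,-1)).
General solution: c_1X_1 + c_2X_2.
Applying p(0)=-4, q(0)=3 gives c_1=-7, c_2=10.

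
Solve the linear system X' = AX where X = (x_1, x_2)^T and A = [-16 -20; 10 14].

Coefficient matrix A = [[-16, -20], [10, 14]].
Characteristic polynomial det(A - λI) = λ^2 + 2λ - 24 = 0.
Eigenvalues λ = -6, 4.
For λ=-6: (A-λI) row 1 is [-10, -20], so an eigenvector is (2, -1).
For λ=4: (A-λI) row 1 is [-20, -20], so an eigenvector is (-1, 1).
General solution: c_1e^(-6t)(2,-1) + c_2e^(4t)(-1,1).

x_1(t) = 2c_1e^(-6t) - c_2e^(4t), x_2(t) = -c_1e^(-6t) + c_2e^(4t)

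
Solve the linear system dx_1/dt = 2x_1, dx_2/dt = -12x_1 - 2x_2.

x_1(t) = c_1e^(2t), x_2(t) = -3c_1e^(2t) - c_2e^(-2t)

Coefficient matrix A = [[2, 0], [-12, -2]].
Characteristic polynomial det(A - λI) = λ^2 - 4 = 0.
Eigenvalues λ = 2, -2.
For λ=2: (A-λI) row 2 is [-12, -4], so an eigenvector is (1, -3).
For λ=-2: (A-λI) row 1 is [4, 0], so an eigenvector is (0, -1).
General solution: c_1e^(2t)(1,-3) + c_2e^(-2t)(0,-1).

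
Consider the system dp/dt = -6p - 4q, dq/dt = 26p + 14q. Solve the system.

p(t) = -C_1e^(4t)sin(2t) + C_1e^(4t)cos(2t) + C_2e^(4t)sin(2t) + C_2e^(4t)cos(2t), q(t) = 3C_1e^(4t)sin(2t) - 2C_1e^(4t)cos(2t) - 2C_2e^(4t)sin(2t) - 3C_2e^(4t)cos(2t)

Coefficient matrix A = [[-6, -4], [26, 14]].
Characteristic polynomial det(A - λI) = λ^2 - 8λ + 20 = 0.
Eigenvalues λ = 4 ± 2i (complex conjugate pair).
For λ=4+2i: an eigenvector is (1,-2) - i(-1,3) = (1 + i, -2 - 3i).
A real fundamental pair from Re and Im of e^((4+2i)t)v: X_1 = e^(4t)(cos(2t)·(1,-2) + sin(2t)·(-1,3)), X_2 = e^(4t)(sin(2t)·(1,-2) - cos(2t)·(-1,3)).
General solution: C_1X_1 + C_2X_2.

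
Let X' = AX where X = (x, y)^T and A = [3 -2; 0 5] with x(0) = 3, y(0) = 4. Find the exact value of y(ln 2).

128

A = [[3,-2],[0,5]]; eigenvalues λ = 5, 3.
Eigenvectors: (1,-1) for λ=5, (1,0) for λ=3.
From the initial condition, c_1 = -4, c_2 = 7.
y(ln 2) = (-4)(2^5)(-1) + (7)(2^3)(0) = 128.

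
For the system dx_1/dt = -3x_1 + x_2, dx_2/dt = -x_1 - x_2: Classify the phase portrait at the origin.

stable improper node

A = [[-3,1],[-1,-1]]; det(A-λI) = λ^2 + 4λ + 4.
repeated λ = -2 with a single eigenvector.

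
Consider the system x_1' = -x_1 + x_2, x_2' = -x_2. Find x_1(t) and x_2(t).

Coefficient matrix A = [[-1, 1], [0, -1]].
Characteristic polynomial det(A - λI) = λ^2 + 2λ + 1 = 0.
Single eigenvalue λ = -1 with algebraic multiplicity 2.
Eigenvector v = (1,0); generalized eigenvector w with (A-λI)w=v is (-2,1).
General solution: e^(-t)[K_1·v + K_2·(t·v + w)].

x_1(t) = K_1e^(-t) + K_2te^(-t) - 2K_2e^(-t), x_2(t) = K_2e^(-t)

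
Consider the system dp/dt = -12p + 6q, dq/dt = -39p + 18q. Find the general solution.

Coefficient matrix A = [[-12, 6], [-39, 18]].
Characteristic polynomial det(A - λI) = λ^2 - 6λ + 18 = 0.
Eigenvalues λ = 3 ± 3i (complex conjugate pair).
For λ=3+3i: an eigenvector is (1,2) - i(-1,-3) = (1 + i, 2 + 3i).
A real fundamental pair from Re and Im of e^((3+3i)t)v: X_1 = e^(3t)(cos(3t)·(1,2) + sin(3t)·(-1,-3)), X_2 = e^(3t)(sin(3t)·(1,2) - cos(3t)·(-1,-3)).
General solution: c_1X_1 + c_2X_2.

p(t) = -c_1e^(3t)sin(3t) + c_1e^(3t)cos(3t) + c_2e^(3t)sin(3t) + c_2e^(3t)cos(3t), q(t) = -3c_1e^(3t)sin(3t) + 2c_1e^(3t)cos(3t) + 2c_2e^(3t)sin(3t) + 3c_2e^(3t)cos(3t)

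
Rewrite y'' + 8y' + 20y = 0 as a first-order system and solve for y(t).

Let x_1 = y, x_2 = y'. Then x_1' = x_2 and x_2' = -20x_1 - 8x_2.
A = [[0,1],[-20,-8]]; det(A-λI) = λ^2 + 8λ + 20.
Eigenvalues λ = -4 ± 2i.

y(t) = K_1e^(-4t)cos(2t) + K_2e^(-4t)sin(2t)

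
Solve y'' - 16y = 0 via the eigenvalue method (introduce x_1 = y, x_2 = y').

y(t) = K_1e^(4t) + K_2e^(-4t)

Let x_1 = y, x_2 = y'. Then x_1' = x_2 and x_2' = 16x_1.
A = [[0,1],[16,0]]; det(A-λI) = λ^2 - 16.
Eigenvalues λ = 4, -4 with eigenvectors (1,4), (1,-4).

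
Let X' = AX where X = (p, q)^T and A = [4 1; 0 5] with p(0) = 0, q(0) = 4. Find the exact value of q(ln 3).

A = [[4,1],[0,5]]; eigenvalues λ = 5, 4.
Eigenvectors: (1,1) for λ=5, (-1,0) for λ=4.
From the initial condition, c_1 = 4, c_2 = 4.
q(ln 3) = (4)(3^5)(1) + (4)(3^4)(0) = 972.

972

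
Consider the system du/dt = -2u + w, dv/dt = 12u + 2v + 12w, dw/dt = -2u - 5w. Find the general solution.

Coefficient matrix A = [[-2, 0, 1], [12, 2, 12], [-2, 0, -5]].
det(A - λI) = 0 gives eigenvalues λ = 2, -3, -4.
For λ=2: eigenvector (0,1,0).
For λ=-3: eigenvector (1,0,-1).
For λ=-4: eigenvector (-1,-2,2).
General solution: K_1e^(2t)(0,1,0) + K_2e^(-3t)(1,0,-1) + K_3e^(-4t)(-1,-2,2).

u(t) = K_2e^(-3t) - K_3e^(-4t), v(t) = K_1e^(2t) - 2K_3e^(-4t), w(t) = -K_2e^(-3t) + 2K_3e^(-4t)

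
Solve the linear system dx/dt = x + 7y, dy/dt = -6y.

x(t) = -C_1e^(-6t) + C_2e^(t), y(t) = C_1e^(-6t)

Coefficient matrix A = [[1, 7], [0, -6]].
Characteristic polynomial det(A - λI) = λ^2 + 5λ - 6 = 0.
Eigenvalues λ = -6, 1.
For λ=-6: (A-λI) row 1 is [7, 7], so an eigenvector is (-1, 1).
For λ=1: (A-λI) row 1 is [0, 7], so an eigenvector is (1, 0).
General solution: C_1e^(-6t)(-1,1) + C_2e^(t)(1,0).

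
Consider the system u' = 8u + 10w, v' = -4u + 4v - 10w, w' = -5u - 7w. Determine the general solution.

u(t) = -C_1e^(-2t) - 2C_3e^(3t), v(t) = C_1e^(-2t) + C_2e^(4t) + 2C_3e^(3t), w(t) = C_1e^(-2t) + C_3e^(3t)

Coefficient matrix A = [[8, 0, 10], [-4, 4, -10], [-5, 0, -7]].
det(A - λI) = 0 gives eigenvalues λ = -2, 4, 3.
For λ=-2: eigenvector (-1,1,1).
For λ=4: eigenvector (0,1,0).
For λ=3: eigenvector (-2,2,1).
General solution: C_1e^(-2t)(-1,1,1) + C_2e^(4t)(0,1,0) + C_3e^(3t)(-2,2,1).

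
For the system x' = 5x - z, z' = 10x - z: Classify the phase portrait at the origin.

A = [[5,-1],[10,-1]]; det(A-λI) = λ^2 - 4λ + 5.
λ = 2 ± i: positive real part.

unstable spiral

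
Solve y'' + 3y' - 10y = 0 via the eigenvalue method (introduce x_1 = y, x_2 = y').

Let x_1 = y, x_2 = y'. Then x_1' = x_2 and x_2' = 10x_1 - 3x_2.
A = [[0,1],[10,-3]]; det(A-λI) = λ^2 + 3λ - 10.
Eigenvalues λ = -5, 2 with eigenvectors (1,-5), (1,2).

y(t) = c_1e^(-5t) + c_2e^(2t)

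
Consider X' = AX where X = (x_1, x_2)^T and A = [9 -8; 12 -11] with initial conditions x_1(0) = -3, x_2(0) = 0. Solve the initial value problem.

Coefficient matrix A = [[9, -8], [12, -11]].
Characteristic polynomial det(A - λI) = λ^2 + 2λ - 3 = 0.
Eigenvalues λ = 1, -3.
For λ=1: (A-λI) row 1 is [8, -8], so an eigenvector is (-1, -1).
For λ=-3: (A-λI) row 1 is [12, -8], so an eigenvector is (2, 3).
General solution: C_1e^(t)(-1,-1) + C_2e^(-3t)(2,3).
Applying x_1(0)=-3, x_2(0)=0 gives C_1=9, C_2=3.

x_1(t) = -9e^(t) + 6e^(-3t), x_2(t) = -9e^(t) + 9e^(-3t)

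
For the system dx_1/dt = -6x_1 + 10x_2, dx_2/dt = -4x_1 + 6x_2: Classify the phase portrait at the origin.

center

A = [[-6,10],[-4,6]]; det(A-λI) = λ^2 + 4.
λ = 0 ± 2i: zero real part.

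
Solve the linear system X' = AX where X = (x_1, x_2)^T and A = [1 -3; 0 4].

Coefficient matrix A = [[1, -3], [0, 4]].
Characteristic polynomial det(A - λI) = λ^2 - 5λ + 4 = 0.
Eigenvalues λ = 4, 1.
For λ=4: (A-λI) row 1 is [-3, -3], so an eigenvector is (-1, 1).
For λ=1: (A-λI) row 1 is [0, -3], so an eigenvector is (1, 0).
General solution: C_1e^(4t)(-1,1) + C_2e^(t)(1,0).

x_1(t) = -C_1e^(4t) + C_2e^(t), x_2(t) = C_1e^(4t)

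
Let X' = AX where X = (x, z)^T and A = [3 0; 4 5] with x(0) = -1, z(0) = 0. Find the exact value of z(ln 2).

-48

A = [[3,0],[4,5]]; eigenvalues λ = 5, 3.
Eigenvectors: (0,-1) for λ=5, (1,-2) for λ=3.
From the initial condition, c_1 = 2, c_2 = -1.
z(ln 2) = (2)(2^5)(-1) + (-1)(2^3)(-2) = -48.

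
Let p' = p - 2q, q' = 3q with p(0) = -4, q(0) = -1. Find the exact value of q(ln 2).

A = [[1,-2],[0,3]]; eigenvalues λ = 1, 3.
Eigenvectors: (1,0) for λ=1, (-1,1) for λ=3.
From the initial condition, c_1 = -5, c_2 = -1.
q(ln 2) = (-5)(2^1)(0) + (-1)(2^3)(1) = -8.

-8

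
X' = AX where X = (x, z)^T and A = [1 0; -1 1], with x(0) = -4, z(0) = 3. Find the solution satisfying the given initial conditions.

Coefficient matrix A = [[1, 0], [-1, 1]].
Characteristic polynomial det(A - λI) = λ^2 - 2λ + 1 = 0.
Single eigenvalue λ = 1 with algebraic multiplicity 2.
Eigenvector v = (0,1); generalized eigenvector w with (A-λI)w=v is (-1,0).
General solution: e^(t)[C_1·v + C_2·(t·v + w)].
Applying x(0)=-4, z(0)=3 gives C_1=3, C_2=4.

x(t) = -4e^(t), z(t) = 4te^(t) + 3e^(t)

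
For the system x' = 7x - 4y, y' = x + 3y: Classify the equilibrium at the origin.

A = [[7,-4],[1,3]]; det(A-λI) = λ^2 - 10λ + 25.
repeated λ = 5 with a single eigenvector.

unstable improper node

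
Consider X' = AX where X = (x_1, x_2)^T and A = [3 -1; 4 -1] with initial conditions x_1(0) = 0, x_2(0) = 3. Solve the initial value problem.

Coefficient matrix A = [[3, -1], [4, -1]].
Characteristic polynomial det(A - λI) = λ^2 - 2λ + 1 = 0.
Single eigenvalue λ = 1 with algebraic multiplicity 2.
Eigenvector v = (1,2); generalized eigenvector w with (A-λI)w=v is (0,-1).
General solution: e^(t)[C_1·v + C_2·(t·v + w)].
Applying x_1(0)=0, x_2(0)=3 gives C_1=0, C_2=-3.

x_1(t) = -3te^(t), x_2(t) = -6te^(t) + 3e^(t)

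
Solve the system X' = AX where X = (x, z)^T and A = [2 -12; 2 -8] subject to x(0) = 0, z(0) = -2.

x(t) = 12e^(-2t) - 12e^(-4t), z(t) = 4e^(-2t) - 6e^(-4t)

Coefficient matrix A = [[2, -12], [2, -8]].
Characteristic polynomial det(A - λI) = λ^2 + 6λ + 8 = 0.
Eigenvalues λ = -2, -4.
For λ=-2: (A-λI) row 1 is [4, -12], so an eigenvector is (3, 1).
For λ=-4: (A-λI) row 1 is [6, -12], so an eigenvector is (2, 1).
General solution: C_1e^(-2t)(3,1) + C_2e^(-4t)(2,1).
Applying x(0)=0, z(0)=-2 gives C_1=4, C_2=-6.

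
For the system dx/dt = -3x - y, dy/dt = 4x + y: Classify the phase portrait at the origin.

A = [[-3,-1],[4,1]]; det(A-λI) = λ^2 + 2λ + 1.
repeated λ = -1 with a single eigenvector.

stable improper node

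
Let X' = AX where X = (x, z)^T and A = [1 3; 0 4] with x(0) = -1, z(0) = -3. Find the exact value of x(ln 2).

-44

A = [[1,3],[0,4]]; eigenvalues λ = 1, 4.
Eigenvectors: (1,0) for λ=1, (-1,-1) for λ=4.
From the initial condition, c_1 = 2, c_2 = 3.
x(ln 2) = (2)(2^1)(1) + (3)(2^4)(-1) = -44.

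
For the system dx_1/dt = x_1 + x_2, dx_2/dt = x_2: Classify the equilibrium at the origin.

A = [[1,1],[0,1]]; det(A-λI) = λ^2 - 2λ + 1.
repeated λ = 1 with a single eigenvector.

unstable improper node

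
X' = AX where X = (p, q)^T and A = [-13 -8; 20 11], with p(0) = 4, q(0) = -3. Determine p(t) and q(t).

Coefficient matrix A = [[-13, -8], [20, 11]].
Characteristic polynomial det(A - λI) = λ^2 + 2λ + 17 = 0.
Eigenvalues λ = -1 ± 4i (complex conjugate pair).
For λ=-1+4i: an eigenvector is (-1,2) - i(-1,1) = (-1 + i, 2 - i).
A real fundamental pair from Re and Im of e^((-1+4i)t)v: X_1 = e^(-t)(cos(4t)·(-1,2) + sin(4t)·(-1,1)), X_2 = e^(-t)(sin(4t)·(-1,2) - cos(4t)·(-1,1)).
General solution: K_1X_1 + K_2X_2.
Applying p(0)=4, q(0)=-3 gives K_1=1, K_2=5.

p(t) = -6e^(-t)sin(4t) + 4e^(-t)cos(4t), q(t) = 11e^(-t)sin(4t) - 3e^(-t)cos(4t)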